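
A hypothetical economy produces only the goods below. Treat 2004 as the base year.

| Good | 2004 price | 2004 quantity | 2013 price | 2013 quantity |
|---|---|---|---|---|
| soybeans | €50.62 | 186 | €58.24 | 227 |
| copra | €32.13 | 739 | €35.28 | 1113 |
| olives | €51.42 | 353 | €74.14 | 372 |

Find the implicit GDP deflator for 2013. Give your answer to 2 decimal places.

Nominal GDP 2013 = 58.24·227 + 35.28·1113 + 74.14·372 = 80067.20.
Real GDP 2013 (at 2004 prices) = 50.62·227 + 32.13·1113 + 51.42·372 = 66379.67.
Deflator = Nominal/Real × 100 = 80067.20/66379.67 × 100 = 120.620.

120.62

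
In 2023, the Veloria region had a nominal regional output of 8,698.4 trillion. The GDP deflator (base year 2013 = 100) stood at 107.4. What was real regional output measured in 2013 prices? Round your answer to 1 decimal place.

Real regional output = Nominal / (GDP deflator/100) = 8698.4 / 1.074 = 8099.07.

8,099.1 trillion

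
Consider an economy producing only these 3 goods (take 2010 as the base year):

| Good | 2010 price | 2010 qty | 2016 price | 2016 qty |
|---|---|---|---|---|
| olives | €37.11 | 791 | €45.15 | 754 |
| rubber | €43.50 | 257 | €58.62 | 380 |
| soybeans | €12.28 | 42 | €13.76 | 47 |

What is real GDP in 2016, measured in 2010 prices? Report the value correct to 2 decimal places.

Real GDP 2016 = Σ (p_2010 × q_2016) = 37.11·754 + 43.50·380 + 12.28·47 = 45088.10.

€45088.10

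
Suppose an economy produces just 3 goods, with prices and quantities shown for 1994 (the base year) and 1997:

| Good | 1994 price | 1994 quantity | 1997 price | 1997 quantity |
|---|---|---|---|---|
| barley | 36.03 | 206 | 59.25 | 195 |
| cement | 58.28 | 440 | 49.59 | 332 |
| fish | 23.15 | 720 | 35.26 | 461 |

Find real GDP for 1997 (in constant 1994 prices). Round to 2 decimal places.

Real GDP 1997 = Σ (p_1994 × q_1997) = 36.03·195 + 58.28·332 + 23.15·461 = 37046.96.

37046.96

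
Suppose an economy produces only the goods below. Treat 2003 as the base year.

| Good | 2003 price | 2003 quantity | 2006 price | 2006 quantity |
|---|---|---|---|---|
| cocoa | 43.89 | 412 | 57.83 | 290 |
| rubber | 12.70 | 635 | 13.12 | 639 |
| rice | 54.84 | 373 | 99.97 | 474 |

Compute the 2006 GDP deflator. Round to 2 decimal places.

Nominal GDP 2006 = 57.83·290 + 13.12·639 + 99.97·474 = 72540.16.
Real GDP 2006 (at 2003 prices) = 43.89·290 + 12.70·639 + 54.84·474 = 46837.56.
Deflator = Nominal/Real × 100 = 72540.16/46837.56 × 100 = 154.876.

154.88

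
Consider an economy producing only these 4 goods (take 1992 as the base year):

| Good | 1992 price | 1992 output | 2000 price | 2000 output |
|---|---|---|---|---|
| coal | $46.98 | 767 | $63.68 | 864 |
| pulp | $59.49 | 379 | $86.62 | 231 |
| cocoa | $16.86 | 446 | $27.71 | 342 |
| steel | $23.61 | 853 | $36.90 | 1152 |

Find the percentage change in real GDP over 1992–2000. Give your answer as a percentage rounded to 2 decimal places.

Real GDP 1992 = Nominal GDP 1992 = 46.98·767 + 59.49·379 + 16.86·446 + 23.61·853 = 86239.26.
Real GDP 2000 (at 1992 prices) = 46.98·864 + 59.49·231 + 16.86·342 + 23.61·1152 = 87297.75.
Real growth = 87297.75/86239.26 − 1 = 0.0123.

1.23%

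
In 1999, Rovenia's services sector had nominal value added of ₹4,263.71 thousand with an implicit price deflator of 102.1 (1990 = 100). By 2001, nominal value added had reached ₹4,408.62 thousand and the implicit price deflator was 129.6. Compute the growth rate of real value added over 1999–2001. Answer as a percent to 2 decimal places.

Real value added 1999 = 4263.71 / 1.021 = 4176.01.
Real value added 2001 = 4408.62 / 1.296 = 3401.71.
Real growth = 3401.71 / 4176.01 − 1 = -0.1854.

-18.54%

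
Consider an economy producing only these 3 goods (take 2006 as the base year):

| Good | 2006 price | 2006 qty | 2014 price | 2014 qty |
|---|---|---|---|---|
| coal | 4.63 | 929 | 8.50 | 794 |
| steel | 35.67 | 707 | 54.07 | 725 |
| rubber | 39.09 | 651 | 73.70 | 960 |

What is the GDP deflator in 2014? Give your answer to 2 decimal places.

Nominal GDP 2014 = 8.50·794 + 54.07·725 + 73.70·960 = 116701.75.
Real GDP 2014 (at 2006 prices) = 4.63·794 + 35.67·725 + 39.09·960 = 67063.37.
Deflator = Nominal/Real × 100 = 116701.75/67063.37 × 100 = 174.017.

174.02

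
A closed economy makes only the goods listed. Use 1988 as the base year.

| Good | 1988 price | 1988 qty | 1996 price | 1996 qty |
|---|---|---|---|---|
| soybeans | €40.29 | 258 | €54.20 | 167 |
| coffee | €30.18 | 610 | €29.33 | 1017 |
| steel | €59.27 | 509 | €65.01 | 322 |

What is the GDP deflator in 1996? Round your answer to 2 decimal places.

105.85

Nominal GDP 1996 = 54.20·167 + 29.33·1017 + 65.01·322 = 59813.23.
Real GDP 1996 (at 1988 prices) = 40.29·167 + 30.18·1017 + 59.27·322 = 56506.43.
Deflator = Nominal/Real × 100 = 59813.23/56506.43 × 100 = 105.852.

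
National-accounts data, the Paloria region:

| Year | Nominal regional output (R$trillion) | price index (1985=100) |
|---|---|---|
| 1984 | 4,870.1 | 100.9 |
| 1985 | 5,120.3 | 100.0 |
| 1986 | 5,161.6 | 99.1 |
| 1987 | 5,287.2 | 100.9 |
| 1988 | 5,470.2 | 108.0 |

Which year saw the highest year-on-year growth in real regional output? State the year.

1985

1985: real = 5120.3/1.000 = 5120.30; growth vs 1984 (4826.66) = 6.08%.
1986: real = 5161.6/0.991 = 5208.48; growth vs 1985 (5120.30) = 1.72%.
1987: real = 5287.2/1.009 = 5240.04; growth vs 1986 (5208.48) = 0.61%.
1988: real = 5470.2/1.080 = 5065.00; growth vs 1987 (5240.04) = -3.34%.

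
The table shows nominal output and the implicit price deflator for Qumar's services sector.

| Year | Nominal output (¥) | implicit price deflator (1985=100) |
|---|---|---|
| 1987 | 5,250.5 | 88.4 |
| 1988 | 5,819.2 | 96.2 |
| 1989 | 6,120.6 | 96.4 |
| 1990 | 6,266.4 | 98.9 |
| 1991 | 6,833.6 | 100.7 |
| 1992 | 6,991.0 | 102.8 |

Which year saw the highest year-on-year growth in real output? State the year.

1991

1988: real = 5819.2/0.962 = 6049.06; growth vs 1987 (5939.48) = 1.84%.
1989: real = 6120.6/0.964 = 6349.17; growth vs 1988 (6049.06) = 4.96%.
1990: real = 6266.4/0.989 = 6336.10; growth vs 1989 (6349.17) = -0.21%.
1991: real = 6833.6/1.007 = 6786.10; growth vs 1990 (6336.10) = 7.10%.
1992: real = 6991.0/1.028 = 6800.58; growth vs 1991 (6786.10) = 0.21%.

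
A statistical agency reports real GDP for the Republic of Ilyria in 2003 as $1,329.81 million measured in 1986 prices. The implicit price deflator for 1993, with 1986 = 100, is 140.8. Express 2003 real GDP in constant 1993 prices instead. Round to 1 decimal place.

Real GDP in 1993 prices = Real GDP in 1986 prices × (P_1993/P_1986) = 1329.81 × 1.408 = 1872.37.

$1,872.4 million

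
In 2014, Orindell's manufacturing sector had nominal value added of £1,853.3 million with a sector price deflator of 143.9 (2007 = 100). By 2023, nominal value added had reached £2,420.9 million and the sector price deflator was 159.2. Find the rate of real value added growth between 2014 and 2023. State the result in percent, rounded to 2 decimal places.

Real value added 2014 = 1853.3 / 1.439 = 1287.91.
Real value added 2023 = 2420.9 / 1.592 = 1520.67.
Real growth = 1520.67 / 1287.91 − 1 = 0.1807.

18.07%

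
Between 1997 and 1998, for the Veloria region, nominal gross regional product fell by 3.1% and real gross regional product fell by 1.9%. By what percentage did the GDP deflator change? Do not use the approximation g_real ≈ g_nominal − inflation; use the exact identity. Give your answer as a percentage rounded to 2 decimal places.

-1.22%

(1 + g_nom) = (1 + g_real)(1 + π), so π = 0.9690 / 0.9810 − 1 = -0.01223.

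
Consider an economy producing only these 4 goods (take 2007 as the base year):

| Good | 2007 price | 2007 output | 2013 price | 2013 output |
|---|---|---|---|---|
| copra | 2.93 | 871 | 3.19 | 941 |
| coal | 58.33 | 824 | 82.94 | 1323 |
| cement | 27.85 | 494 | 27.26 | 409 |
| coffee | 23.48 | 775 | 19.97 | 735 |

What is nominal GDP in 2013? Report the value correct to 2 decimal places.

138558.70

Nominal GDP 2013 = Σ (p_2013 × q_2013) = 3.19·941 + 82.94·1323 + 27.26·409 + 19.97·735 = 138558.70.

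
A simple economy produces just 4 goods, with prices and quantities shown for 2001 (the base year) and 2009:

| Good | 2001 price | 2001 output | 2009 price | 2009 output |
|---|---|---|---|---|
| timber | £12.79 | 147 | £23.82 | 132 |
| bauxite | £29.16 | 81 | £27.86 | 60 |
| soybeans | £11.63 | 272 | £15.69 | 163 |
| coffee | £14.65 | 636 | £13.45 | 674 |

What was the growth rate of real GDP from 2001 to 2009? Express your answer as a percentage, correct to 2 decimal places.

Real GDP 2001 = Nominal GDP 2001 = 12.79·147 + 29.16·81 + 11.63·272 + 14.65·636 = 16722.85.
Real GDP 2009 (at 2001 prices) = 12.79·132 + 29.16·60 + 11.63·163 + 14.65·674 = 15207.67.
Real growth = 15207.67/16722.85 − 1 = -0.0906.

-9.06%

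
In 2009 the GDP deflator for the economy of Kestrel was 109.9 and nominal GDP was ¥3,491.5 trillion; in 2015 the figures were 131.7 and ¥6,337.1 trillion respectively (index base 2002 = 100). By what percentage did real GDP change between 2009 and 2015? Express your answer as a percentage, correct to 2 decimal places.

51.46%

Deflate each year: 2009 → 3491.5/1.099 = 3176.98; 2015 → 6337.1/1.317 = 4811.77.
So real GDP changed by 4811.77/3176.98 − 1 = 0.5146, i.e. 51.46%.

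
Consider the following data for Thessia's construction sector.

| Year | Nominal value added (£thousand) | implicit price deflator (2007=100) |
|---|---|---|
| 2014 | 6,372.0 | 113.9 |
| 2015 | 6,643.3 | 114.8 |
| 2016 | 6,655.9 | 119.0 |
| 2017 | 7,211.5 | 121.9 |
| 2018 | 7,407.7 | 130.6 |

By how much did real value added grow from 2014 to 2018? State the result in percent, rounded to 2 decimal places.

1.39%

Real value added 2014 = 6372.0/1.139 = 5594.38.
Real value added 2018 = 7407.7/1.306 = 5672.05.
Change = 5672.05/5594.38 − 1 = 0.0139.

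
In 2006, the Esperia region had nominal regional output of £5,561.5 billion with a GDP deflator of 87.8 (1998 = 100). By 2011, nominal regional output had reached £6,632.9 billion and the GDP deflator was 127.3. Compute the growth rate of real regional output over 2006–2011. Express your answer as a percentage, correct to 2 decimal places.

-17.74%

Real regional output 2006 = 5561.5 / 0.878 = 6334.28.
Real regional output 2011 = 6632.9 / 1.273 = 5210.45.
Real growth = 5210.45 / 6334.28 − 1 = -0.1774.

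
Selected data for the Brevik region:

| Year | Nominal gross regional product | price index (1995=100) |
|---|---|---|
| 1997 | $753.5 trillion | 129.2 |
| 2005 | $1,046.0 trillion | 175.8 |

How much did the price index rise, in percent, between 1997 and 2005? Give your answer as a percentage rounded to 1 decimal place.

Price-level change = 175.8 / 129.2 − 1 = 0.3607.

36.1%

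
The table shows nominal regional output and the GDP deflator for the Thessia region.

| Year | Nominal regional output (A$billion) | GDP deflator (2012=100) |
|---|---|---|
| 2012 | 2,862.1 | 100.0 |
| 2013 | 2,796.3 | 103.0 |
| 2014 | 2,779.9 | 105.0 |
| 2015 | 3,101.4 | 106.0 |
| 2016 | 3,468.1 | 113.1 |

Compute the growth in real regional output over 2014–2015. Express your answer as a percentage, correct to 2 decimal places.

Real regional output 2014 = 2779.9/1.050 = 2647.52.
Real regional output 2015 = 3101.4/1.060 = 2925.85.
Change = 2925.85/2647.52 − 1 = 0.1051.

10.51%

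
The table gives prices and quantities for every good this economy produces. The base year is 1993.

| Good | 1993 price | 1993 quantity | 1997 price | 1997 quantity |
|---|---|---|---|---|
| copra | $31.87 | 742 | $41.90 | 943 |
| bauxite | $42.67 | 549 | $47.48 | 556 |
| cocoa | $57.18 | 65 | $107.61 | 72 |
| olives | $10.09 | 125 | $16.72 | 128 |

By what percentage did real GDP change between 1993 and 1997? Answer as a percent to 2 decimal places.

Real GDP 1993 = Nominal GDP 1993 = 31.87·742 + 42.67·549 + 57.18·65 + 10.09·125 = 52051.32.
Real GDP 1997 (at 1993 prices) = 31.87·943 + 42.67·556 + 57.18·72 + 10.09·128 = 59186.41.
Real growth = 59186.41/52051.32 − 1 = 0.1371.

13.71%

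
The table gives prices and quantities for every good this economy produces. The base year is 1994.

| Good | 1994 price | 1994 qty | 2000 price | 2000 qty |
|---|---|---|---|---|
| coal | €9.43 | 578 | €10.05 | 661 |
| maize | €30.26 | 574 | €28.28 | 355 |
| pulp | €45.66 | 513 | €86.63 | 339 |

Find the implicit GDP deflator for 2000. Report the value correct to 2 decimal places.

141.89

Nominal GDP 2000 = 10.05·661 + 28.28·355 + 86.63·339 = 46050.02.
Real GDP 2000 (at 1994 prices) = 9.43·661 + 30.26·355 + 45.66·339 = 32454.27.
Deflator = Nominal/Real × 100 = 46050.02/32454.27 × 100 = 141.892.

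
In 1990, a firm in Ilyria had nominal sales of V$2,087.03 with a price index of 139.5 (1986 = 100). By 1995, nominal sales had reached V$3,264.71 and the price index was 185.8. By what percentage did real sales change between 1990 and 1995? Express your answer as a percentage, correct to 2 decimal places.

17.45%

Deflate each year: 1990 → 2087.03/1.395 = 1496.08; 1995 → 3264.71/1.858 = 1757.11.
So real sales changed by 1757.11/1496.08 − 1 = 0.1745, i.e. 17.45%.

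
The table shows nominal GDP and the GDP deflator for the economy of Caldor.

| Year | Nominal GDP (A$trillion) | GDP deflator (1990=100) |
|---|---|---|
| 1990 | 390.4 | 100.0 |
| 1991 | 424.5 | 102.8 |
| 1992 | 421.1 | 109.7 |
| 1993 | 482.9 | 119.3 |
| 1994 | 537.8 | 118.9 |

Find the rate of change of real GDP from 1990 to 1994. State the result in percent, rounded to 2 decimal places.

15.86%

Real GDP 1990 = 390.4/1.000 = 390.40.
Real GDP 1994 = 537.8/1.189 = 452.31.
Change = 452.31/390.40 − 1 = 0.1586.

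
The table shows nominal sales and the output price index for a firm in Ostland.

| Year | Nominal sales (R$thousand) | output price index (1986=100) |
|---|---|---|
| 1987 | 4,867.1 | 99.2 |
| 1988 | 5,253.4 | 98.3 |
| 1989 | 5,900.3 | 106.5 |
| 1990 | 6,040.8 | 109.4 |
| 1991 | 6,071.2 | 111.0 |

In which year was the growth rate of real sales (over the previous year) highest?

1988

1988: real = 5253.4/0.983 = 5344.25; growth vs 1987 (4906.35) = 8.93%.
1989: real = 5900.3/1.065 = 5540.19; growth vs 1988 (5344.25) = 3.67%.
1990: real = 6040.8/1.094 = 5521.76; growth vs 1989 (5540.19) = -0.33%.
1991: real = 6071.2/1.110 = 5469.55; growth vs 1990 (5521.76) = -0.95%.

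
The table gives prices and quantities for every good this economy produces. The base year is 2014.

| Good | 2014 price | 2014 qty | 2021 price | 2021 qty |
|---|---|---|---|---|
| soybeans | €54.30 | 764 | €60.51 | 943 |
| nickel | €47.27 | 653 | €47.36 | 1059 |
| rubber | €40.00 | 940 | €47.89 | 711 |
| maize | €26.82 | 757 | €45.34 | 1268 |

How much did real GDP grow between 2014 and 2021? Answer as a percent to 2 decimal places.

Real GDP 2014 = Nominal GDP 2014 = 54.30·764 + 47.27·653 + 40.00·940 + 26.82·757 = 130255.25.
Real GDP 2021 (at 2014 prices) = 54.30·943 + 47.27·1059 + 40.00·711 + 26.82·1268 = 163711.59.
Real growth = 163711.59/130255.25 − 1 = 0.2569.

25.69%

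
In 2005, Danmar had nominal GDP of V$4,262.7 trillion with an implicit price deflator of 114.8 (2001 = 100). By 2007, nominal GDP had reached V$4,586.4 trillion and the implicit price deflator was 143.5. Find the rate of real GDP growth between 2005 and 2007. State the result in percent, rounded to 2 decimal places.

-13.92%

Deflate each year: 2005 → 4262.7/1.148 = 3713.15; 2007 → 4586.4/1.435 = 3196.10.
So real GDP changed by 3196.10/3713.15 − 1 = -0.1392, i.e. -13.92%.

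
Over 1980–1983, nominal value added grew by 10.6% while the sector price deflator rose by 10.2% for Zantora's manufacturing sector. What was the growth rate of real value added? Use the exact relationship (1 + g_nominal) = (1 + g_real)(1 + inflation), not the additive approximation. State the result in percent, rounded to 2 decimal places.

0.36%

(1 + g_nom) = (1 + g_real)(1 + π), so g_real = 1.1060 / 1.1020 − 1 = 0.00363.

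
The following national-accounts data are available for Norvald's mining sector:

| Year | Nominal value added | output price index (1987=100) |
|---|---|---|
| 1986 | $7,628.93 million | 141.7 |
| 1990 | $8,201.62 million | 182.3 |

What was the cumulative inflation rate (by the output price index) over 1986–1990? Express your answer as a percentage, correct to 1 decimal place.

28.7%

Price-level change = 182.3 / 141.7 − 1 = 0.2865.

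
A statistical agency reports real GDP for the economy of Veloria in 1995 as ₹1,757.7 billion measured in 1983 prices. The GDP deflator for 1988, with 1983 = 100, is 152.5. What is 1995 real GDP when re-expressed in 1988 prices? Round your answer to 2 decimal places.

₹2,680.49 billion

Real GDP in 1988 prices = Real GDP in 1983 prices × (P_1988/P_1983) = 1757.7 × 1.525 = 2680.49.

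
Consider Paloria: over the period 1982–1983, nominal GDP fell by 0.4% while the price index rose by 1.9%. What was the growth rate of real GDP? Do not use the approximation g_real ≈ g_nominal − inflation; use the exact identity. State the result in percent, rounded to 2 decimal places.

(1 + g_nom) = (1 + g_real)(1 + π), so g_real = 0.9960 / 1.0190 − 1 = -0.02257.

-2.26%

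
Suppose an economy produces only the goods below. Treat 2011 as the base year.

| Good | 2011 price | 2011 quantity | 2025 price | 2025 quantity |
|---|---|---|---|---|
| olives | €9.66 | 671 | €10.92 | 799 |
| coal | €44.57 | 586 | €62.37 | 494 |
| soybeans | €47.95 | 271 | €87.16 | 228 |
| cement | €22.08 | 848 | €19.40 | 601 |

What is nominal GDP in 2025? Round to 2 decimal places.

Nominal GDP 2025 = Σ (p_2025 × q_2025) = 10.92·799 + 62.37·494 + 87.16·228 + 19.40·601 = 71067.74.

€71067.74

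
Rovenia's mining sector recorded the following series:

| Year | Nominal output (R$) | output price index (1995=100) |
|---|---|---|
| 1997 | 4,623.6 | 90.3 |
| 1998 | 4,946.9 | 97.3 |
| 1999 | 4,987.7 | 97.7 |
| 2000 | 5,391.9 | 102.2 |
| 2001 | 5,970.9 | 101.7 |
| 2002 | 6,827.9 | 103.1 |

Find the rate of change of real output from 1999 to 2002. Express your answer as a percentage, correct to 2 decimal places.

Real output 1999 = 4987.7/0.977 = 5105.12.
Real output 2002 = 6827.9/1.031 = 6622.60.
Change = 6622.60/5105.12 − 1 = 0.2972.

29.72%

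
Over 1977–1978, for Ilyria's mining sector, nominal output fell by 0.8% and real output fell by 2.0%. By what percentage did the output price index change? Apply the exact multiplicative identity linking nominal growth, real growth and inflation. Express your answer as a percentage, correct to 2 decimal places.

(1 + g_nom) = (1 + g_real)(1 + π), so π = 0.9920 / 0.9800 − 1 = 0.01224.

1.22%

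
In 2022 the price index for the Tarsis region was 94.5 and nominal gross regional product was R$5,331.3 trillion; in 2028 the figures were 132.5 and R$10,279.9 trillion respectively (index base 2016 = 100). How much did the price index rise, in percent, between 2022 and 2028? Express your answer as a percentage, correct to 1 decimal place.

40.2%

Price-level change = 132.5 / 94.5 − 1 = 0.4021.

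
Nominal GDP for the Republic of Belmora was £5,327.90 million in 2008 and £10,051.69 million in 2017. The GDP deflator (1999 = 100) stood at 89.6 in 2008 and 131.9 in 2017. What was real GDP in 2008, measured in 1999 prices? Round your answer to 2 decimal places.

£5,946.32 million

Real GDP = Nominal / (GDP deflator/100) = 5327.90 / 0.896 = 5946.32.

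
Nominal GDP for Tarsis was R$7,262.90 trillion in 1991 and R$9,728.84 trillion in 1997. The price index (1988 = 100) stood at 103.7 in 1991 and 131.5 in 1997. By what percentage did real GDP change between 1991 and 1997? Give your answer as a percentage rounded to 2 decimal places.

5.63%

Deflate each year: 1991 → 7262.90/1.037 = 7003.76; 1997 → 9728.84/1.315 = 7398.36.
So real GDP changed by 7398.36/7003.76 − 1 = 0.0563, i.e. 5.63%.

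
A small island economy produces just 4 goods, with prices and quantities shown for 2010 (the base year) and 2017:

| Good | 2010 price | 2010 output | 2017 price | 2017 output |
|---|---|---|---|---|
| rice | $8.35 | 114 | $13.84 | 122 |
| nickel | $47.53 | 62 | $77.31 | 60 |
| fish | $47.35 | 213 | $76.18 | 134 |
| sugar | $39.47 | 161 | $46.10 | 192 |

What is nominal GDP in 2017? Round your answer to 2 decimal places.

$25386.40

Nominal GDP 2017 = Σ (p_2017 × q_2017) = 13.84·122 + 77.31·60 + 76.18·134 + 46.10·192 = 25386.40.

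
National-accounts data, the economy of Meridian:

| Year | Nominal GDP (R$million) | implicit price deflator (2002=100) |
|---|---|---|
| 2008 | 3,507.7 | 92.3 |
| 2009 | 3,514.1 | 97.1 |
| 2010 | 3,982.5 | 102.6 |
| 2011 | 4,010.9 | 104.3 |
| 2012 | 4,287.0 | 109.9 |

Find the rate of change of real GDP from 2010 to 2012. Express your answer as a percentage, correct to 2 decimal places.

0.50%

Real GDP 2010 = 3982.5/1.026 = 3881.58.
Real GDP 2012 = 4287.0/1.099 = 3900.82.
Change = 3900.82/3881.58 − 1 = 0.0050.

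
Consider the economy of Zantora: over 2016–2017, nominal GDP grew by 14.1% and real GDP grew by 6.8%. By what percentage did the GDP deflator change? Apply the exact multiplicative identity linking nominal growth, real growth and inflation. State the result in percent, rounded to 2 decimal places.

6.84%

(1 + g_nom) = (1 + g_real)(1 + π), so π = 1.1410 / 1.0680 − 1 = 0.06835.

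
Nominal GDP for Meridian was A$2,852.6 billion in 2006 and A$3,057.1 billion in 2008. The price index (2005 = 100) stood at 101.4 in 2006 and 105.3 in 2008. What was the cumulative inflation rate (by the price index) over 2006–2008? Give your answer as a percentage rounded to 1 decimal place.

3.8%

Price-level change = 105.3 / 101.4 − 1 = 0.0385.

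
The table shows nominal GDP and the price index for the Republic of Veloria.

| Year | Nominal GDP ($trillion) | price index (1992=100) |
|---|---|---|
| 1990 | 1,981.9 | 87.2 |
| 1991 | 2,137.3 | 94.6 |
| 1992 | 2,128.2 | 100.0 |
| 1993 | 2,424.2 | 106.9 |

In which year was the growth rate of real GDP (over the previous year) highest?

1993

1991: real = 2137.3/0.946 = 2259.30; growth vs 1990 (2272.82) = -0.59%.
1992: real = 2128.2/1.000 = 2128.20; growth vs 1991 (2259.30) = -5.80%.
1993: real = 2424.2/1.069 = 2267.73; growth vs 1992 (2128.20) = 6.56%.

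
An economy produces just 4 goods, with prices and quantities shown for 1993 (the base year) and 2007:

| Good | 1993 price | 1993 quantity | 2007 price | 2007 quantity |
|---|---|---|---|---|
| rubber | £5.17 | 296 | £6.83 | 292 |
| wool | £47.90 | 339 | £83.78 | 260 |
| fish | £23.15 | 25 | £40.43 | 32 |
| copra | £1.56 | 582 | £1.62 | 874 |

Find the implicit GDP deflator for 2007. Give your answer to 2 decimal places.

Nominal GDP 2007 = 6.83·292 + 83.78·260 + 40.43·32 + 1.62·874 = 26486.80.
Real GDP 2007 (at 1993 prices) = 5.17·292 + 47.90·260 + 23.15·32 + 1.56·874 = 16067.88.
Deflator = Nominal/Real × 100 = 26486.80/16067.88 × 100 = 164.843.

164.84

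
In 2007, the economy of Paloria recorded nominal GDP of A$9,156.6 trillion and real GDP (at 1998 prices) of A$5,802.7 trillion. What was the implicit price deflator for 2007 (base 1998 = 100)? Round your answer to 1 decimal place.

157.8

implicit price deflator = (Nominal / Real) × 100 = 9156.6 / 5802.7 × 100 = 157.80.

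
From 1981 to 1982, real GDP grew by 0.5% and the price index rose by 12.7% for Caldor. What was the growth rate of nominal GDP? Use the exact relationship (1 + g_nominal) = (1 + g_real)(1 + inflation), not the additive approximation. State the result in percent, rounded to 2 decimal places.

13.26%

(1 + g_nom) = (1 + g_real)(1 + π) = 1.0050 × 1.1270 = 1.13264.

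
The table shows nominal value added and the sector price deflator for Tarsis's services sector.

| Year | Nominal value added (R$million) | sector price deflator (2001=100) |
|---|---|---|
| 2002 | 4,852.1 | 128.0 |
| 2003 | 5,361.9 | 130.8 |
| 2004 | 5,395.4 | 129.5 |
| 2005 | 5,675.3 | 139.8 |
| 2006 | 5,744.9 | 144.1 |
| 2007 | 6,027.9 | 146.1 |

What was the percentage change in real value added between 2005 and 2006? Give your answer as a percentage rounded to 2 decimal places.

Real value added 2005 = 5675.3/1.398 = 4059.59.
Real value added 2006 = 5744.9/1.441 = 3986.75.
Change = 3986.75/4059.59 − 1 = -0.0179.

-1.79%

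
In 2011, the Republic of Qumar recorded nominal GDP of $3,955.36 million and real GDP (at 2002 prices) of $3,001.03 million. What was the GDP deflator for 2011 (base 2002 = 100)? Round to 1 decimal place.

131.8

GDP deflator = (Nominal / Real) × 100 = 3955.36 / 3001.03 × 100 = 131.80.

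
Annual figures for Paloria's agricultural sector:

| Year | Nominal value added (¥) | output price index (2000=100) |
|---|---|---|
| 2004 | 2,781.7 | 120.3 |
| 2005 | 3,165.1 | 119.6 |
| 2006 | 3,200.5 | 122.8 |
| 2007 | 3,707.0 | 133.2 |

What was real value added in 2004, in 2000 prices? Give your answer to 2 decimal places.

¥2,312.30

Real value added 2004 = 2781.7 / 1.203 = 2312.30.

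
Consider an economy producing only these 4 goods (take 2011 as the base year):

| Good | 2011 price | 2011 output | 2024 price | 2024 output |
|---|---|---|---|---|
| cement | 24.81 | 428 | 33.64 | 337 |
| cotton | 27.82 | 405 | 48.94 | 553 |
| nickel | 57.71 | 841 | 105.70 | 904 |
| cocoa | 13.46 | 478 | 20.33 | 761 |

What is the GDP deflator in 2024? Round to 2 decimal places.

173.43

Nominal GDP 2024 = 33.64·337 + 48.94·553 + 105.70·904 + 20.33·761 = 149424.43.
Real GDP 2024 (at 2011 prices) = 24.81·337 + 27.82·553 + 57.71·904 + 13.46·761 = 86158.33.
Deflator = Nominal/Real × 100 = 149424.43/86158.33 × 100 = 173.430.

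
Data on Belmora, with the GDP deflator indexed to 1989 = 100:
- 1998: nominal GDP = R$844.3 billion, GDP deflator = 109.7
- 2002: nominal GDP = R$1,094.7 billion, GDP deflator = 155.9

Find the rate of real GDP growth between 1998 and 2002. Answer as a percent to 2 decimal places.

Deflate each year: 1998 → 844.3/1.097 = 769.64; 2002 → 1094.7/1.559 = 702.18.
So real GDP changed by 702.18/769.64 − 1 = -0.0877, i.e. -8.77%.

-8.77%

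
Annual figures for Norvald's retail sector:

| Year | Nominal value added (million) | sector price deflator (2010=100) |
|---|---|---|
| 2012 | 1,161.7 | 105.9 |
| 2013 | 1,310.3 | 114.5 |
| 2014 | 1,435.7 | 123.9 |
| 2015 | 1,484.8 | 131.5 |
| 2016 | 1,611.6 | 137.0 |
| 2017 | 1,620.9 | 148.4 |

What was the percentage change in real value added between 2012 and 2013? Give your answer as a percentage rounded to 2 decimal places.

4.32%

Real value added 2012 = 1161.7/1.059 = 1096.98.
Real value added 2013 = 1310.3/1.145 = 1144.37.
Change = 1144.37/1096.98 − 1 = 0.0432.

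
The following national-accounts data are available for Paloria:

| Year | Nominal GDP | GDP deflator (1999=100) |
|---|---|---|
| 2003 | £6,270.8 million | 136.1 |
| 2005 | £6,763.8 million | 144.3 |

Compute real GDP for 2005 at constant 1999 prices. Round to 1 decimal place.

£4,687.3 million

Real GDP = Nominal / (GDP deflator/100) = 6763.8 / 1.443 = 4687.32.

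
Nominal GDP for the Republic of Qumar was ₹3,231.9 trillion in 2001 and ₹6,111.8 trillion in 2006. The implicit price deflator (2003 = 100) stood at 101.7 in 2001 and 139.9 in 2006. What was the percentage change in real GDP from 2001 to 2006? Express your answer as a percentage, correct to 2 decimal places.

37.47%

Deflate each year: 2001 → 3231.9/1.017 = 3177.88; 2006 → 6111.8/1.399 = 4368.69.
So real GDP changed by 4368.69/3177.88 − 1 = 0.3747, i.e. 37.47%.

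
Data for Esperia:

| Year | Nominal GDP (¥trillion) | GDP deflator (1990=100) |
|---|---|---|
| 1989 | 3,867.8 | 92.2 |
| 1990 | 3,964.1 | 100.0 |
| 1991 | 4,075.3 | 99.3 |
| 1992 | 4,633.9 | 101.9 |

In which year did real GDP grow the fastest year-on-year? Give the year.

1990: real = 3964.1/1.000 = 3964.10; growth vs 1989 (4195.01) = -5.50%.
1991: real = 4075.3/0.993 = 4104.03; growth vs 1990 (3964.10) = 3.53%.
1992: real = 4633.9/1.019 = 4547.50; growth vs 1991 (4104.03) = 10.81%.

1992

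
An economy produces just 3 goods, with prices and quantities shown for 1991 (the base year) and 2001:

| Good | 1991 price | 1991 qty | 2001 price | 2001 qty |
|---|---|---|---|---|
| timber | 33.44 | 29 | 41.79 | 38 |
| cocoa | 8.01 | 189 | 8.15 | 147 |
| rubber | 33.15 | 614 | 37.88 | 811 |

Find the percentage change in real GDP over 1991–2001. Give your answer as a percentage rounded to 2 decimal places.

28.44%

Real GDP 1991 = Nominal GDP 1991 = 33.44·29 + 8.01·189 + 33.15·614 = 22837.75.
Real GDP 2001 (at 1991 prices) = 33.44·38 + 8.01·147 + 33.15·811 = 29332.84.
Real growth = 29332.84/22837.75 − 1 = 0.2844.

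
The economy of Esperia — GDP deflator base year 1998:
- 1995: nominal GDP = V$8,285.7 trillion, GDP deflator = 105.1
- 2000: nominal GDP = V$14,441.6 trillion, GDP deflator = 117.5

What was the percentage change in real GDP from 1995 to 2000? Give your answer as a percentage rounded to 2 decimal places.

Deflate each year: 1995 → 8285.7/1.051 = 7883.63; 2000 → 14441.6/1.175 = 12290.72.
So real GDP changed by 12290.72/7883.63 − 1 = 0.5590, i.e. 55.90%.

55.90%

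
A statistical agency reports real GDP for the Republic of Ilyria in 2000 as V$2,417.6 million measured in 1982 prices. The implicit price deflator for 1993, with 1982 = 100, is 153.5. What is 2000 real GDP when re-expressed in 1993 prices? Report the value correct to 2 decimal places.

Real GDP in 1993 prices = Real GDP in 1982 prices × (P_1993/P_1982) = 2417.6 × 1.535 = 3711.02.

V$3,711.02 million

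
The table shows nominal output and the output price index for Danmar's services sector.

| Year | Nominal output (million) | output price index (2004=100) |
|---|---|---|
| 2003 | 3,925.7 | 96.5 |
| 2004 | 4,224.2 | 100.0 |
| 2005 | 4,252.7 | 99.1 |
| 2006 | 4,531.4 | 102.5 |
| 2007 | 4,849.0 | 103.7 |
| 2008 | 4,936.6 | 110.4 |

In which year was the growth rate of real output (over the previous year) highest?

2007

2004: real = 4224.2/1.000 = 4224.20; growth vs 2003 (4068.08) = 3.84%.
2005: real = 4252.7/0.991 = 4291.32; growth vs 2004 (4224.20) = 1.59%.
2006: real = 4531.4/1.025 = 4420.88; growth vs 2005 (4291.32) = 3.02%.
2007: real = 4849.0/1.037 = 4675.99; growth vs 2006 (4420.88) = 5.77%.
2008: real = 4936.6/1.104 = 4471.56; growth vs 2007 (4675.99) = -4.37%.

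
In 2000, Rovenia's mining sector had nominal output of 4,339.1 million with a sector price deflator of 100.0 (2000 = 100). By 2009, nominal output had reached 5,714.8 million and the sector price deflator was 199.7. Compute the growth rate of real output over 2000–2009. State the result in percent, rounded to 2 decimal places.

-34.05%

Deflate each year: 2000 → 4339.1/1.000 = 4339.10; 2009 → 5714.8/1.997 = 2861.69.
So real output changed by 2861.69/4339.10 − 1 = -0.3405, i.e. -34.05%.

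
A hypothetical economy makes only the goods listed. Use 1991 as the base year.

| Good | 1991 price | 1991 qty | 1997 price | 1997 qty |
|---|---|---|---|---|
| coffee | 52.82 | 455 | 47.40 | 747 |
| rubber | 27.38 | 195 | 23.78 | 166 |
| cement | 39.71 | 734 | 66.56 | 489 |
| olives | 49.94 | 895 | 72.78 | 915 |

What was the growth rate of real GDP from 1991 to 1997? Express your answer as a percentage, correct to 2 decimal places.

Real GDP 1991 = Nominal GDP 1991 = 52.82·455 + 27.38·195 + 39.71·734 + 49.94·895 = 103215.64.
Real GDP 1997 (at 1991 prices) = 52.82·747 + 27.38·166 + 39.71·489 + 49.94·915 = 109114.91.
Real growth = 109114.91/103215.64 − 1 = 0.0572.

5.72%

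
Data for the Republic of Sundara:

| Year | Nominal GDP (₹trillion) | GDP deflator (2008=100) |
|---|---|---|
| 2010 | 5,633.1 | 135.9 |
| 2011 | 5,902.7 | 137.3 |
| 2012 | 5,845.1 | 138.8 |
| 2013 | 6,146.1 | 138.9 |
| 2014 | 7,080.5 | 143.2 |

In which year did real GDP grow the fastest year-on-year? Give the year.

2014

2011: real = 5902.7/1.373 = 4299.13; growth vs 2010 (4145.03) = 3.72%.
2012: real = 5845.1/1.388 = 4211.17; growth vs 2011 (4299.13) = -2.05%.
2013: real = 6146.1/1.389 = 4424.84; growth vs 2012 (4211.17) = 5.07%.
2014: real = 7080.5/1.432 = 4944.48; growth vs 2013 (4424.84) = 11.74%.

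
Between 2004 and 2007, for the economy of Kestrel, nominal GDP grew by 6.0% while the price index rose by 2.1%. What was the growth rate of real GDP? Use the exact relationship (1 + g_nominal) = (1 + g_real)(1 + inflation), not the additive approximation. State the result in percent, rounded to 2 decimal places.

(1 + g_nom) = (1 + g_real)(1 + π), so g_real = 1.0600 / 1.0210 − 1 = 0.03820.

3.82%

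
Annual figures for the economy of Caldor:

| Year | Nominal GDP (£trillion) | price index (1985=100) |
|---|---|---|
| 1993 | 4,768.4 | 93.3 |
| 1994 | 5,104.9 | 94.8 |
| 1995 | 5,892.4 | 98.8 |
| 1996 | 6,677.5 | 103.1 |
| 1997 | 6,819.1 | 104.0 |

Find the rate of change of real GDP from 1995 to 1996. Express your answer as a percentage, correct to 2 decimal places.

Real GDP 1995 = 5892.4/0.988 = 5963.97.
Real GDP 1996 = 6677.5/1.031 = 6476.72.
Change = 6476.72/5963.97 − 1 = 0.0860.

8.60%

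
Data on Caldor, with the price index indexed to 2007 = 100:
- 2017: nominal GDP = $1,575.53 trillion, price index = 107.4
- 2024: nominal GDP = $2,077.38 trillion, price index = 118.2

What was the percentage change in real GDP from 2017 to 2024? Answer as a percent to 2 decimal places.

Deflate each year: 2017 → 1575.53/1.074 = 1466.97; 2024 → 2077.38/1.182 = 1757.51.
So real GDP changed by 1757.51/1466.97 − 1 = 0.1981, i.e. 19.81%.

19.81%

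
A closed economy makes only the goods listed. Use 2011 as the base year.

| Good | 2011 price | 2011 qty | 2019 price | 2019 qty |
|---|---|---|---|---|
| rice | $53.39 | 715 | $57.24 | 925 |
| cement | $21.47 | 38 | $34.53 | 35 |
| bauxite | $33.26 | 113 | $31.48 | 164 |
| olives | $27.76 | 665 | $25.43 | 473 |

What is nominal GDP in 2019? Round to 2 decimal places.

Nominal GDP 2019 = Σ (p_2019 × q_2019) = 57.24·925 + 34.53·35 + 31.48·164 + 25.43·473 = 71346.66.

$71346.66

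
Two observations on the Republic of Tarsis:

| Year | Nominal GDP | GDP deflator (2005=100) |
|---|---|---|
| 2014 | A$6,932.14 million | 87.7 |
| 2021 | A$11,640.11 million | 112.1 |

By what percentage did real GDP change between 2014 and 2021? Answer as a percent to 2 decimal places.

31.37%

Real GDP 2014 = 6932.14 / 0.877 = 7904.38.
Real GDP 2021 = 11640.11 / 1.121 = 10383.68.
Real growth = 10383.68 / 7904.38 − 1 = 0.3137.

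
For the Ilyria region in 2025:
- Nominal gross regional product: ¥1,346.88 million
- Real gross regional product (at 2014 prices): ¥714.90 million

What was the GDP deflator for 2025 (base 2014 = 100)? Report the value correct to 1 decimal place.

188.4

GDP deflator = (Nominal / Real) × 100 = 1346.88 / 714.90 × 100 = 188.40.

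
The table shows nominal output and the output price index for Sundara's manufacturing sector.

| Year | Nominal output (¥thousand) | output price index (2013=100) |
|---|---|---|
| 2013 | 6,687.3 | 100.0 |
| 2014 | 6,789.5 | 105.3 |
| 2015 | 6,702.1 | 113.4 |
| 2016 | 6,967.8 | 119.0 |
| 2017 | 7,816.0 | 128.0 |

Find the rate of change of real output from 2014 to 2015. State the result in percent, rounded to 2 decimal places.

Real output 2014 = 6789.5/1.053 = 6447.77.
Real output 2015 = 6702.1/1.134 = 5910.14.
Change = 5910.14/6447.77 − 1 = -0.0834.

-8.34%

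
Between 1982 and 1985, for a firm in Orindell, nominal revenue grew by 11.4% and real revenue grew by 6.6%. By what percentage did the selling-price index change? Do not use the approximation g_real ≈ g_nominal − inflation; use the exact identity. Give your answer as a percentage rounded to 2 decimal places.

(1 + g_nom) = (1 + g_real)(1 + π), so π = 1.1140 / 1.0660 − 1 = 0.04503.

4.50%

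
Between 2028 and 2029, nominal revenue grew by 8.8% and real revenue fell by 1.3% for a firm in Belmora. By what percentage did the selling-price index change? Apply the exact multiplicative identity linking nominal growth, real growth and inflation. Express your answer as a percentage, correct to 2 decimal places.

(1 + g_nom) = (1 + g_real)(1 + π), so π = 1.0880 / 0.9870 − 1 = 0.10233.

10.23%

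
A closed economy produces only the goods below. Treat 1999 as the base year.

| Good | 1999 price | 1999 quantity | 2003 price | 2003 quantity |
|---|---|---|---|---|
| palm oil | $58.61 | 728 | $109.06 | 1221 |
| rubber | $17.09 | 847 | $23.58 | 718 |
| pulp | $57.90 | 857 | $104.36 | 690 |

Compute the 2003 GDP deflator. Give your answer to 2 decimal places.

179.43

Nominal GDP 2003 = 109.06·1221 + 23.58·718 + 104.36·690 = 222101.10.
Real GDP 2003 (at 1999 prices) = 58.61·1221 + 17.09·718 + 57.90·690 = 123784.43.
Deflator = Nominal/Real × 100 = 222101.10/123784.43 × 100 = 179.426.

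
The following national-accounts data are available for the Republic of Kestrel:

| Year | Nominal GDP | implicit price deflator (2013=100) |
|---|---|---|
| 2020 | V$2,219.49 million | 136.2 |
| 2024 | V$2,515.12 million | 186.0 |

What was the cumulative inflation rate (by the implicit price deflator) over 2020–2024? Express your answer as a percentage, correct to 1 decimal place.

36.6%

Price-level change = 186.0 / 136.2 − 1 = 0.3656.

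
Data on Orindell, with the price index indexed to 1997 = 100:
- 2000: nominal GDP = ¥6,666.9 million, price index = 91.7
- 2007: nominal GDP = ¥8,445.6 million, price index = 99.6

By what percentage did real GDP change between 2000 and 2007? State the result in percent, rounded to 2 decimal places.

16.63%

Deflate each year: 2000 → 6666.9/0.917 = 7270.34; 2007 → 8445.6/0.996 = 8479.52.
So real GDP changed by 8479.52/7270.34 − 1 = 0.1663, i.e. 16.63%.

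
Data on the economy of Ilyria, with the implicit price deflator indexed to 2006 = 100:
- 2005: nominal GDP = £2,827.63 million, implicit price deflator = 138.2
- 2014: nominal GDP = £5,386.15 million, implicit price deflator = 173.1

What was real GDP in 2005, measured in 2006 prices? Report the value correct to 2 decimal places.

£2,046.04 million

Real GDP = Nominal / (implicit price deflator/100) = 2827.63 / 1.382 = 2046.04.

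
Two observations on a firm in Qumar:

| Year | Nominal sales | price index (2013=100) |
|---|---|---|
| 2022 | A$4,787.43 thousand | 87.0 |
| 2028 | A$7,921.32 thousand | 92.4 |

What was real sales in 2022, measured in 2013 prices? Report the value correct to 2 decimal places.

Real sales = Nominal / (price index/100) = 4787.43 / 0.870 = 5502.79.

A$5,502.79 thousand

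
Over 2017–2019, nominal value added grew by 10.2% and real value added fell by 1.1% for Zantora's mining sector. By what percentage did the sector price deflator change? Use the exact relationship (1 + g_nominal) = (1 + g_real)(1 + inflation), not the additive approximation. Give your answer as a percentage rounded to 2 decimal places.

11.43%

(1 + g_nom) = (1 + g_real)(1 + π), so π = 1.1020 / 0.9890 − 1 = 0.11426.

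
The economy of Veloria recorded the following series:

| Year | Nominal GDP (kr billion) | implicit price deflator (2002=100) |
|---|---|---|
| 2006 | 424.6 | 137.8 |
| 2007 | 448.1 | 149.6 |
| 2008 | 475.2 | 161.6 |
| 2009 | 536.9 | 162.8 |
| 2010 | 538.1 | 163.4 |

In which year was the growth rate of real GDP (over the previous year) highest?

2007: real = 448.1/1.496 = 299.53; growth vs 2006 (308.13) = -2.79%.
2008: real = 475.2/1.616 = 294.06; growth vs 2007 (299.53) = -1.83%.
2009: real = 536.9/1.628 = 329.79; growth vs 2008 (294.06) = 12.15%.
2010: real = 538.1/1.634 = 329.31; growth vs 2009 (329.79) = -0.15%.

2009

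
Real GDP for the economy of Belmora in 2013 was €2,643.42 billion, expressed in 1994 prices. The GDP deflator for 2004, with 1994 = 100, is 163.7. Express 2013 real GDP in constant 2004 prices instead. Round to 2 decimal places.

Real GDP in 2004 prices = Real GDP in 1994 prices × (P_2004/P_1994) = 2643.42 × 1.637 = 4327.28.

€4,327.28 billion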